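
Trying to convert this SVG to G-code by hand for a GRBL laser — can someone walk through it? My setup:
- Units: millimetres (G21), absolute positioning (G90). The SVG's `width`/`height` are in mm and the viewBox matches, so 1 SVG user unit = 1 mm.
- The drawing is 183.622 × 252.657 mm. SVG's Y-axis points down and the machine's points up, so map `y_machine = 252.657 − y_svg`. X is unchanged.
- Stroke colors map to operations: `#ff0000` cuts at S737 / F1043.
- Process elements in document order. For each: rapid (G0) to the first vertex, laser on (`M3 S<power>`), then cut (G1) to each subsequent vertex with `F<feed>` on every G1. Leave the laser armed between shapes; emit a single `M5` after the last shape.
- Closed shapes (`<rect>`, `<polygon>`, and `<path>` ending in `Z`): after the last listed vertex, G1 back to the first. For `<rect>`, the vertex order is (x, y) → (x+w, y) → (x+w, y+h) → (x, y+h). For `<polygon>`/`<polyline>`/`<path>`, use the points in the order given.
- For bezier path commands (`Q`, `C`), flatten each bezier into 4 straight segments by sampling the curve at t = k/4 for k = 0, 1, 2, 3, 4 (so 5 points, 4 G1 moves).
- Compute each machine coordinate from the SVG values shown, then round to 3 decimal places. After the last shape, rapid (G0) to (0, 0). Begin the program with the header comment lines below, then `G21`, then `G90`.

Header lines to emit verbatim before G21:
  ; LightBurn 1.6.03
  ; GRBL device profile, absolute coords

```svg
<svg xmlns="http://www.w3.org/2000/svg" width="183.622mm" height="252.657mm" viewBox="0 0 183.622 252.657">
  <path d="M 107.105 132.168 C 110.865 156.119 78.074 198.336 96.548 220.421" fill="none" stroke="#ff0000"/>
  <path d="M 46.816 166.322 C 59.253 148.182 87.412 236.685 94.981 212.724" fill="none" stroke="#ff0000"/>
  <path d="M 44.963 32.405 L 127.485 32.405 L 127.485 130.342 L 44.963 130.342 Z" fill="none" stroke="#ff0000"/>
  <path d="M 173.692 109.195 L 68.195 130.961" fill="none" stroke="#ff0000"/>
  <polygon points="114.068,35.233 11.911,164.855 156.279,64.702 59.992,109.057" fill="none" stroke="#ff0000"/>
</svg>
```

; LightBurn 1.6.03
; GRBL device profile, absolute coords
G21
G90
G0 X107.105 Y120.489
M3 S737
G1 X104.444 Y99.701 F1043
G1 X96.309 Y75.663 F1043
G1 X90.933 Y51.975 F1043
G1 X96.548 Y32.236 F1043
G0 X46.816 Y86.335
M3 S737
G1 X58.524 Y83.368 F1043
G1 X72.724 Y60.951 F1043
G1 X86.011 Y39.626 F1043
G1 X94.981 Y39.933 F1043
G0 X44.963 Y220.252
M3 S737
G1 X127.485 Y220.252 F1043
G1 X127.485 Y122.315 F1043
G1 X44.963 Y122.315 F1043
G1 X44.963 Y220.252 F1043
G0 X173.692 Y143.462
M3 S737
G1 X68.195 Y121.696 F1043
G0 X114.068 Y217.424
M3 S737
G1 X11.911 Y87.802 F1043
G1 X156.279 Y187.955 F1043
G1 X59.992 Y143.600 F1043
G1 X114.068 Y217.424 F1043
M5
G0 X0.000 Y0.000

Since the viewBox matches the mm dimensions, user units are millimetres directly. The only transform is the Y-flip y_m = 252.657 − y_svg.

Shape 1 is a cubic bezier drawn with `<path>`. Its stroke #ff0000 means cut at S737, F1043. After flipping Y the toolpath is (107.105,120.489) → (104.444,99.701) → (96.309,75.663) → (90.933,51.975) → (96.548,32.236).

Shape 2 is a cubic bezier drawn with `<path>`. Its stroke #ff0000 means cut at S737, F1043. After flipping Y the toolpath is (46.816,86.335) → (58.524,83.368) → (72.724,60.951) → (86.011,39.626) → (94.981,39.933).

Shape 3 is a rectangle drawn with `<path>`. Its stroke #ff0000 means cut at S737, F1043. After flipping Y the toolpath is (44.963,220.252) → (127.485,220.252) → (127.485,122.315) → (44.963,122.315) → (44.963,220.252), returning to the start.

Shape 4 is a line segment drawn with `<path>`. Its stroke #ff0000 means cut at S737, F1043. After flipping Y the toolpath is (173.692,143.462) → (68.195,121.696).

Shape 5 is a closed polygon drawn with `<polygon>`. Its stroke #ff0000 means cut at S737, F1043. After flipping Y the toolpath is (114.068,217.424) → (11.911,87.802) → (156.279,187.955) → (59.992,143.600) → (114.068,217.424), returning to the start.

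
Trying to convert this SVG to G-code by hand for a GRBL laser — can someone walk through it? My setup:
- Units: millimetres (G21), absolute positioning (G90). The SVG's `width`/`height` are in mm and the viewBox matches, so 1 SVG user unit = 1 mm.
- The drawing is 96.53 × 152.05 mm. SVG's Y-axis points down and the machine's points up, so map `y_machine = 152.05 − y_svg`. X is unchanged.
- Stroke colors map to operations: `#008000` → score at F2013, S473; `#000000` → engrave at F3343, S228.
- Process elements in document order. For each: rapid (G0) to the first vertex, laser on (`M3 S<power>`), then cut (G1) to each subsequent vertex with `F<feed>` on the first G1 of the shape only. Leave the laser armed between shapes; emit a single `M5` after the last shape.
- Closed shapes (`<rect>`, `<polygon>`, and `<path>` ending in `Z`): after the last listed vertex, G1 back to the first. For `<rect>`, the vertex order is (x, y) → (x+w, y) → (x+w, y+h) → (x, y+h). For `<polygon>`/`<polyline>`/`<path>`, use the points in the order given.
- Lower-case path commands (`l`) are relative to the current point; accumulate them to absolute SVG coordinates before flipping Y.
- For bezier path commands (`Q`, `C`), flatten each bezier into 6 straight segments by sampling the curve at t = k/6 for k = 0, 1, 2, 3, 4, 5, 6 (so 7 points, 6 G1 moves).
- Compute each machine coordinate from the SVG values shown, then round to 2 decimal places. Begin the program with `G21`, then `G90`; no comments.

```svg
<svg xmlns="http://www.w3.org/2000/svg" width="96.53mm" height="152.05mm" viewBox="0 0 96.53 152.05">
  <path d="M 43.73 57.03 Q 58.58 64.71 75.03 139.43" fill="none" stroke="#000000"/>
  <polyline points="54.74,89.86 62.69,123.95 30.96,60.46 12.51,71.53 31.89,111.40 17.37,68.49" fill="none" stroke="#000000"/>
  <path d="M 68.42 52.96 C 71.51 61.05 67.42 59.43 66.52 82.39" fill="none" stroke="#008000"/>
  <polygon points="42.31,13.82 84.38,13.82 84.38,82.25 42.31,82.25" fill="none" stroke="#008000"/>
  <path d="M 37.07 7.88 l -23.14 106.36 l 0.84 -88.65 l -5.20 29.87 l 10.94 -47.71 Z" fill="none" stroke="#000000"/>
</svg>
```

Since the viewBox matches the mm dimensions, user units are millimetres directly. The only transform is the Y-flip y_m = 152.05 − y_svg.

Shape 1 is a quadratic bezier drawn with `<path>`. Its stroke #000000 means engrave at S228, F3343. After flipping Y the toolpath is (43.73,95.02) → (48.72,90.60) → (53.81,82.45) → (58.98,70.58) → (64.24,54.98) → (69.59,35.66) → (75.03,12.62).

Shape 2 is a open polyline drawn with `<polyline>`. Its stroke #000000 means engrave at S228, F3343. After flipping Y the toolpath is (54.74,62.19) → (62.69,28.10) → (30.96,91.59) → (12.51,80.52) → (31.89,40.65) → (17.37,83.56).

Shape 3 is a cubic bezier drawn with `<path>`. Its stroke #008000 means score at S473, F2013. After flipping Y the toolpath is (68.42,99.09) → (69.41,95.70) → (69.50,92.97) → (68.97,89.95) → (68.10,85.70) → (67.19,79.25) → (66.52,69.66).

Shape 4 is a rectangle drawn with `<polygon>`. Its stroke #008000 means score at S473, F2013. After flipping Y the toolpath is (42.31,138.23) → (84.38,138.23) → (84.38,69.80) → (42.31,69.80) → (42.31,138.23), returning to the start.

Shape 5 is a closed polygon drawn with `<path>`. Its stroke #000000 means engrave at S228, F3343. After flipping Y the toolpath is (37.07,144.17) → (13.93,37.81) → (14.77,126.46) → (9.57,96.59) → (20.51,144.30) → (37.07,144.17), returning to the start.

G21
G90
G0 X43.73 Y95.02
M3 S228
G1 X48.72 Y90.60 F3343
G1 X53.81 Y82.45
G1 X58.98 Y70.58
G1 X64.24 Y54.98
G1 X69.59 Y35.66
G1 X75.03 Y12.62
G0 X54.74 Y62.19
M3 S228
G1 X62.69 Y28.10 F3343
G1 X30.96 Y91.59
G1 X12.51 Y80.52
G1 X31.89 Y40.65
G1 X17.37 Y83.56
G0 X68.42 Y99.09
M3 S473
G1 X69.41 Y95.70 F2013
G1 X69.50 Y92.97
G1 X68.97 Y89.95
G1 X68.10 Y85.70
G1 X67.19 Y79.25
G1 X66.52 Y69.66
G0 X42.31 Y138.23
M3 S473
G1 X84.38 Y138.23 F2013
G1 X84.38 Y69.80
G1 X42.31 Y69.80
G1 X42.31 Y138.23
G0 X37.07 Y144.17
M3 S228
G1 X13.93 Y37.81 F3343
G1 X14.77 Y126.46
G1 X9.57 Y96.59
G1 X20.51 Y144.30
G1 X37.07 Y144.17
M5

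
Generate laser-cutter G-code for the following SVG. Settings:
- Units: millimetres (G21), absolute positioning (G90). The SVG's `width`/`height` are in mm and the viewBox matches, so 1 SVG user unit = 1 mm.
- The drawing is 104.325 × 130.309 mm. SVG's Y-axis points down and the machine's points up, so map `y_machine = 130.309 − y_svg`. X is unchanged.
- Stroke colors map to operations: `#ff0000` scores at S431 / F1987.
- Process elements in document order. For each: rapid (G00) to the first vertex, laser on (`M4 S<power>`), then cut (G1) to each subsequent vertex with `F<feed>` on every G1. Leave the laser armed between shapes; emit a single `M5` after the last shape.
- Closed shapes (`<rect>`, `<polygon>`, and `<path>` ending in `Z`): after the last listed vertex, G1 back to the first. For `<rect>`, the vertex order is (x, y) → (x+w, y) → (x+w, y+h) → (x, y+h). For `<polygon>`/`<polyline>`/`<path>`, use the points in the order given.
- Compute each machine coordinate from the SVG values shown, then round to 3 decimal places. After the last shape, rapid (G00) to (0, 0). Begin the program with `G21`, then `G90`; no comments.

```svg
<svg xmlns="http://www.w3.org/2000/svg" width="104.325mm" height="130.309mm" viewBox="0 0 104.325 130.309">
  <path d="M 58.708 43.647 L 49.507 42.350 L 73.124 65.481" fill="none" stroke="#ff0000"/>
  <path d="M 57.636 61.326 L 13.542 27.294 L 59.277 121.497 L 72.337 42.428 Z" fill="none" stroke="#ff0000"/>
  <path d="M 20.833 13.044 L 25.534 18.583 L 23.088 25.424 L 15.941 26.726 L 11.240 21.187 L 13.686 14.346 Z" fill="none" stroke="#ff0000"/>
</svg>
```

G21
G90
G00 X58.708 Y86.662
M4 S431
G1 X49.507 Y87.959 F1987
G1 X73.124 Y64.828 F1987
G00 X57.636 Y68.983
M4 S431
G1 X13.542 Y103.015 F1987
G1 X59.277 Y8.812 F1987
G1 X72.337 Y87.881 F1987
G1 X57.636 Y68.983 F1987
G00 X20.833 Y117.265
M4 S431
G1 X25.534 Y111.726 F1987
G1 X23.088 Y104.885 F1987
G1 X15.941 Y103.583 F1987
G1 X11.240 Y109.122 F1987
G1 X13.686 Y115.963 F1987
G1 X20.833 Y117.265 F1987
M5
G00 X0.000 Y0.000

Since the viewBox matches the mm dimensions, user units are millimetres directly. The only transform is the Y-flip y_m = 130.309 − y_svg.

Shape 1 is a open polyline drawn with `<path>`. Its stroke #ff0000 means score at S431, F1987. After flipping Y the toolpath is (58.708,86.662) → (49.507,87.959) → (73.124,64.828).

Shape 2 is a closed polygon drawn with `<path>`. Its stroke #ff0000 means score at S431, F1987. After flipping Y the toolpath is (57.636,68.983) → (13.542,103.015) → (59.277,8.812) → (72.337,87.881) → (57.636,68.983), returning to the start.

Shape 3 is a regular polygon drawn with `<path>`. Its stroke #ff0000 means score at S431, F1987. After flipping Y the toolpath is (20.833,117.265) → (25.534,111.726) → (23.088,104.885) → (15.941,103.583) → (11.240,109.122) → (13.686,115.963) → (20.833,117.265), returning to the start.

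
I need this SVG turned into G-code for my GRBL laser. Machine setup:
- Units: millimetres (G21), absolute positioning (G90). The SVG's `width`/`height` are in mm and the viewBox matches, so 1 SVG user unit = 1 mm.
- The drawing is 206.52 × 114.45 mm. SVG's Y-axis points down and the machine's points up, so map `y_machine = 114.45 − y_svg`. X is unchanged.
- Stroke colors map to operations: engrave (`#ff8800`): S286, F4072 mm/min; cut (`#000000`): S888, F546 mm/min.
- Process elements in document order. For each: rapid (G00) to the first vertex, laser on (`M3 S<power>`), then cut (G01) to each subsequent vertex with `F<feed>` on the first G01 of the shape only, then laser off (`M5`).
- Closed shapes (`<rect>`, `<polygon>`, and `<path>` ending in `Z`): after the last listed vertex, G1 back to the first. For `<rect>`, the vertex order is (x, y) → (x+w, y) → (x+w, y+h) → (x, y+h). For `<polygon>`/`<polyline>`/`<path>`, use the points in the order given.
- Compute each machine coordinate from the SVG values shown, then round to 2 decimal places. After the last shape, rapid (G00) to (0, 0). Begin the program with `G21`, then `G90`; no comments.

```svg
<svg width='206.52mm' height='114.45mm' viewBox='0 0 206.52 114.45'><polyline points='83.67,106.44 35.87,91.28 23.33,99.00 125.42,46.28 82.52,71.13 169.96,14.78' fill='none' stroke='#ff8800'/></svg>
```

1 u = 1 mm; y_m = 114.45 − y.

[1] `<polyline>` open polyline, #ff8800→engrave S286 F4072: (83.67,8.01) → (35.87,23.17) → (23.33,15.45) → (125.42,68.17) → (82.52,43.32) → (169.96,99.67)

G21
G90
G00 X83.67 Y8.01
M3 S286
G01 X35.87 Y23.17 F4072
G01 X23.33 Y15.45
G01 X125.42 Y68.17
G01 X82.52 Y43.32
G01 X169.96 Y99.67
M5
G00 X0.00 Y0.00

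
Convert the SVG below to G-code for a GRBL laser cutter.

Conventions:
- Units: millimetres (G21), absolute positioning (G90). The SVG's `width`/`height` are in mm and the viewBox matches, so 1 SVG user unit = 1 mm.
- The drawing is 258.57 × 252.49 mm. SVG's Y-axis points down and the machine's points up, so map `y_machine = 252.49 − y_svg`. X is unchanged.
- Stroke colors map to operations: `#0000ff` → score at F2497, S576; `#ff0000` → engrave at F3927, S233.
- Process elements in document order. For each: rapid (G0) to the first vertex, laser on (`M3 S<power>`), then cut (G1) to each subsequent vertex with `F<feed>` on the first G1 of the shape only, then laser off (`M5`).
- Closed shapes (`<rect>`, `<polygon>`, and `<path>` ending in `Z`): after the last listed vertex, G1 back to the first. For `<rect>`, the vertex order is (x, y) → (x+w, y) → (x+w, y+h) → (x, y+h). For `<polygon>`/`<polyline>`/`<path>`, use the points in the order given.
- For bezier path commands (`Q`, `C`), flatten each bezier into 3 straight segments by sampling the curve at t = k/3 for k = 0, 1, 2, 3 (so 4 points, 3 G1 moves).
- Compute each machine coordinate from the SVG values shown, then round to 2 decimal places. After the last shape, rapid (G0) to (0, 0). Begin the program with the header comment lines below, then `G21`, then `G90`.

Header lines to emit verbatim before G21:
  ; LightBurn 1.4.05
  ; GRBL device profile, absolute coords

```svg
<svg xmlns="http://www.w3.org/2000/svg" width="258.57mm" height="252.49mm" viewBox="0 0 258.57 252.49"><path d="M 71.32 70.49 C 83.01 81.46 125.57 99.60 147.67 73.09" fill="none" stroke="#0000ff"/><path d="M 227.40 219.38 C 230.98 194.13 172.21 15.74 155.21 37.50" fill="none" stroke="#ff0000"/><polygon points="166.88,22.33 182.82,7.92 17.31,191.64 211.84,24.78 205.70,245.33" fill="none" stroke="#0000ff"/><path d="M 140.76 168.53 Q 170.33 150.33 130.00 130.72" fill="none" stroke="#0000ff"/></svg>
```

; LightBurn 1.4.05
; GRBL device profile, absolute coords
G21
G90
G0 X71.32 Y182.00
M3 S576
G1 X91.40 Y170.56 F2497
G1 X120.65 Y165.85
G1 X147.67 Y179.40
M5
G0 X227.40 Y33.11
M3 S233
G1 X214.05 Y96.32 F3927
G1 X182.28 Y183.12
G1 X155.21 Y214.99
M5
G0 X166.88 Y230.16
M3 S576
G1 X182.82 Y244.57 F2497
G1 X17.31 Y60.85
G1 X211.84 Y227.71
G1 X205.70 Y7.16
G1 X166.88 Y230.16
M5
G0 X140.76 Y83.96
M3 S576
G1 X152.71 Y96.25 F2497
G1 X149.12 Y108.85
G1 X130.00 Y121.77
M5
G0 X0.00 Y0.00

Since the viewBox matches the mm dimensions, user units are millimetres directly. The only transform is the Y-flip y_m = 252.49 − y_svg.

Shape 1 is a cubic bezier drawn with `<path>`. Its stroke #0000ff means score at S576, F2497. After flipping Y the toolpath is (71.32,182.00) → (91.40,170.56) → (120.65,165.85) → (147.67,179.40).

Shape 2 is a cubic bezier drawn with `<path>`. Its stroke #ff0000 means engrave at S233, F3927. After flipping Y the toolpath is (227.40,33.11) → (214.05,96.32) → (182.28,183.12) → (155.21,214.99).

Shape 3 is a closed polygon drawn with `<polygon>`. Its stroke #0000ff means score at S576, F2497. After flipping Y the toolpath is (166.88,230.16) → (182.82,244.57) → (17.31,60.85) → (211.84,227.71) → (205.70,7.16) → (166.88,230.16), returning to the start.

Shape 4 is a quadratic bezier drawn with `<path>`. Its stroke #0000ff means score at S576, F2497. After flipping Y the toolpath is (140.76,83.96) → (152.71,96.25) → (149.12,108.85) → (130.00,121.77).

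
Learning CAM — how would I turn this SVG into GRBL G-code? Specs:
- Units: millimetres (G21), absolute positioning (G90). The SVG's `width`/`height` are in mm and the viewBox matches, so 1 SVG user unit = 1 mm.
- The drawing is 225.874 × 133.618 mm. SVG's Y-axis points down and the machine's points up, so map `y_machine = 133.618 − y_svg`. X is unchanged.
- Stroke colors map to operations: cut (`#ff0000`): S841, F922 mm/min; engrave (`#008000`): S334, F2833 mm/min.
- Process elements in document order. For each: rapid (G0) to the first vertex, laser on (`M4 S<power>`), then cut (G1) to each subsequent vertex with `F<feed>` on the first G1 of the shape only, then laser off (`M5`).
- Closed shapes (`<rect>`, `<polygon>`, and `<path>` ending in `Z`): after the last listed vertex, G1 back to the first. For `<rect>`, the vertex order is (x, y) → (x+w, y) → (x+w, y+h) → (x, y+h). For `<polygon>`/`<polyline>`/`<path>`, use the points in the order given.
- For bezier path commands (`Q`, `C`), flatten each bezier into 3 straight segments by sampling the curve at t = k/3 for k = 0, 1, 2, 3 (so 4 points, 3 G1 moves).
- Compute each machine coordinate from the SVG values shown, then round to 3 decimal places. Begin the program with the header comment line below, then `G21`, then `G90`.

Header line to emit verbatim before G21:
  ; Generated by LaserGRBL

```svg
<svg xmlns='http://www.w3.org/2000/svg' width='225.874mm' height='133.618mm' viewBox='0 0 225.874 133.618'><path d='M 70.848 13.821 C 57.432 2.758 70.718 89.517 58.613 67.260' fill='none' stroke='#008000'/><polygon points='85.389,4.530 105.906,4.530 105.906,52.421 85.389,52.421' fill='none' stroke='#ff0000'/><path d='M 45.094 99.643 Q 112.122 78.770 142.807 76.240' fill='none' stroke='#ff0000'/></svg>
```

1 u = 1 mm; y_m = 133.618 − y.

[1] `<path>` cubic bezier, #008000→engrave S334 F2833: (70.848,119.797) → (64.403,105.913) → (64.184,72.779) → (58.613,66.358)

[2] `<polygon>` rectangle, #ff0000→cut S841 F922: (85.389,129.088) → (105.906,129.088) → (105.906,81.197) → (85.389,81.197) → (85.389,129.088) (closed)

[3] `<path>` quadratic bezier, #ff0000→cut S841 F922: (45.094,33.975) → (85.741,45.852) → (118.312,53.653) → (142.807,57.378)

; Generated by LaserGRBL
G21
G90
G0 X70.848 Y119.797
M4 S334
G1 X64.403 Y105.913 F2833
G1 X64.184 Y72.779
G1 X58.613 Y66.358
M5
G0 X85.389 Y129.088
M4 S841
G1 X105.906 Y129.088 F922
G1 X105.906 Y81.197
G1 X85.389 Y81.197
G1 X85.389 Y129.088
M5
G0 X45.094 Y33.975
M4 S841
G1 X85.741 Y45.852 F922
G1 X118.312 Y53.653
G1 X142.807 Y57.378
M5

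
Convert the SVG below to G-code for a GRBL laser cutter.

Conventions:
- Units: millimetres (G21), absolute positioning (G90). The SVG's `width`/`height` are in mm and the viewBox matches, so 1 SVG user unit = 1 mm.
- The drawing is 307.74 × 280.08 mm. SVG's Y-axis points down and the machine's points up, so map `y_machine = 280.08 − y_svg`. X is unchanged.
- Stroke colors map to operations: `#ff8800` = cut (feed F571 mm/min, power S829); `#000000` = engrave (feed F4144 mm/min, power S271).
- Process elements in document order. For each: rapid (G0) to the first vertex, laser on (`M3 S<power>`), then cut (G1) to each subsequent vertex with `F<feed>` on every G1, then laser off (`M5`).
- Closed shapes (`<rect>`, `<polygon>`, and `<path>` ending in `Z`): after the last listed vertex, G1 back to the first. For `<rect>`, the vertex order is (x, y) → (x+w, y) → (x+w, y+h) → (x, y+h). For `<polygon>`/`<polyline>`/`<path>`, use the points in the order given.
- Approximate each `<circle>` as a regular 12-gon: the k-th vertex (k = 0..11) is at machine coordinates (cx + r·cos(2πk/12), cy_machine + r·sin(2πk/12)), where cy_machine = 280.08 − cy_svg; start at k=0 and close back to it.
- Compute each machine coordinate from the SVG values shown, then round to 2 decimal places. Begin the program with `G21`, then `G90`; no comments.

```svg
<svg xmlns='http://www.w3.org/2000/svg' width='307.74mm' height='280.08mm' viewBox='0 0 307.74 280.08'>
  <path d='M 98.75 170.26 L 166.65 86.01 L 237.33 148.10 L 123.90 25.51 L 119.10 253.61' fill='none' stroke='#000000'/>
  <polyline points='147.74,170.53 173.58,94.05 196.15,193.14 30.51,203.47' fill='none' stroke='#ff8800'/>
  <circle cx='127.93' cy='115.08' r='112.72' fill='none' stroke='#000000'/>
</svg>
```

G21
G90
G0 X98.75 Y109.82
M3 S271
G1 X166.65 Y194.07 F4144
G1 X237.33 Y131.98 F4144
G1 X123.90 Y254.57 F4144
G1 X119.10 Y26.47 F4144
M5
G0 X147.74 Y109.55
M3 S829
G1 X173.58 Y186.03 F571
G1 X196.15 Y86.94 F571
G1 X30.51 Y76.61 F571
M5
G0 X240.65 Y165.00
M3 S271
G1 X225.55 Y221.36 F4144
G1 X184.29 Y262.62 F4144
G1 X127.93 Y277.72 F4144
G1 X71.57 Y262.62 F4144
G1 X30.31 Y221.36 F4144
G1 X15.21 Y165.00 F4144
G1 X30.31 Y108.64 F4144
G1 X71.57 Y67.38 F4144
G1 X127.93 Y52.28 F4144
G1 X184.29 Y67.38 F4144
G1 X225.55 Y108.64 F4144
G1 X240.65 Y165.00 F4144
M5

1 u = 1 mm; y_m = 280.08 − y.

[1] `<path>` open polyline, #000000→engrave S271 F4144: (98.75,109.82) → (166.65,194.07) → (237.33,131.98) → (123.90,254.57) → (119.10,26.47)

[2] `<polyline>` open polyline, #ff8800→cut S829 F571: (147.74,109.55) → (173.58,186.03) → (196.15,86.94) → (30.51,76.61)

[3] `<circle>` circle, #000000→engrave S271 F4144: (240.65,165.00) → (225.55,221.36) → (184.29,262.62) → (127.93,277.72) → (71.57,262.62) → (30.31,221.36) → (15.21,165.00) → (30.31,108.64) → (71.57,67.38) → (127.93,52.28) → (184.29,67.38) → (225.55,108.64) → (240.65,165.00) (closed)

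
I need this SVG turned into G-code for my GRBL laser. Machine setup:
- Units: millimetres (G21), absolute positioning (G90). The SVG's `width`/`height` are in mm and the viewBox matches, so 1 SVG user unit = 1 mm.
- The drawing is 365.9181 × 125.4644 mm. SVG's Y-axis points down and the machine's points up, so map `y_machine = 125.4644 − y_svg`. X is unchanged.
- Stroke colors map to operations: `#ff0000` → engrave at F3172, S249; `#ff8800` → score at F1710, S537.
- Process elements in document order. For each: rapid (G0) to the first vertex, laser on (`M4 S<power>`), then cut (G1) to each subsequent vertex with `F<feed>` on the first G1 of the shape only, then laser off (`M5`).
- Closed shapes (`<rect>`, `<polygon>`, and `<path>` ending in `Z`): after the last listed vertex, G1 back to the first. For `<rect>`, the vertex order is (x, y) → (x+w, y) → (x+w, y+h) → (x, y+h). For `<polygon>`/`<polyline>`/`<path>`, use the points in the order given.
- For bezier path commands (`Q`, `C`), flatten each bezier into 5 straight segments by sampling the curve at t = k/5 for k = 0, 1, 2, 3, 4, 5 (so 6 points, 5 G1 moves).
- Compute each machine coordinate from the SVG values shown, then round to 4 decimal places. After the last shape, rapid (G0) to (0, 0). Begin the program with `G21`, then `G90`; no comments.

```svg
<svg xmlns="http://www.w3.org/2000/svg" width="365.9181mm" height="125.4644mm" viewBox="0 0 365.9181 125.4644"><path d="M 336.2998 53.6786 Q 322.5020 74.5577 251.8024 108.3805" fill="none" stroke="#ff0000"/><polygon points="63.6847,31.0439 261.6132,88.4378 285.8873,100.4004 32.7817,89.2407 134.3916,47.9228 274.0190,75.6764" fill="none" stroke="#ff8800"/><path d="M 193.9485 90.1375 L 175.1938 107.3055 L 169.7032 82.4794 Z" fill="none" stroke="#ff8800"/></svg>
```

Since the viewBox matches the mm dimensions, user units are millimetres directly. The only transform is the Y-flip y_m = 125.4644 − y_svg.

Shape 1 is a quadratic bezier drawn with `<path>`. Its stroke #ff0000 means engrave at S249, F3172. After flipping Y the toolpath is (336.2998,71.7858) → (328.5046,62.9164) → (316.1573,53.0115) → (299.2578,42.0711) → (277.8062,30.0953) → (251.8024,17.0839).

Shape 2 is a closed polygon drawn with `<polygon>`. Its stroke #ff8800 means score at S537, F1710. After flipping Y the toolpath is (63.6847,94.4205) → (261.6132,37.0266) → (285.8873,25.0640) → (32.7817,36.2237) → (134.3916,77.5416) → (274.0190,49.7880) → (63.6847,94.4205), returning to the start.

Shape 3 is a regular polygon drawn with `<path>`. Its stroke #ff8800 means score at S537, F1710. After flipping Y the toolpath is (193.9485,35.3269) → (175.1938,18.1589) → (169.7032,42.9850) → (193.9485,35.3269), returning to the start.

G21
G90
G0 X336.2998 Y71.7858
M4 S249
G1 X328.5046 Y62.9164 F3172
G1 X316.1573 Y53.0115
G1 X299.2578 Y42.0711
G1 X277.8062 Y30.0953
G1 X251.8024 Y17.0839
M5
G0 X63.6847 Y94.4205
M4 S537
G1 X261.6132 Y37.0266 F1710
G1 X285.8873 Y25.0640
G1 X32.7817 Y36.2237
G1 X134.3916 Y77.5416
G1 X274.0190 Y49.7880
G1 X63.6847 Y94.4205
M5
G0 X193.9485 Y35.3269
M4 S537
G1 X175.1938 Y18.1589 F1710
G1 X169.7032 Y42.9850
G1 X193.9485 Y35.3269
M5
G0 X0.0000 Y0.0000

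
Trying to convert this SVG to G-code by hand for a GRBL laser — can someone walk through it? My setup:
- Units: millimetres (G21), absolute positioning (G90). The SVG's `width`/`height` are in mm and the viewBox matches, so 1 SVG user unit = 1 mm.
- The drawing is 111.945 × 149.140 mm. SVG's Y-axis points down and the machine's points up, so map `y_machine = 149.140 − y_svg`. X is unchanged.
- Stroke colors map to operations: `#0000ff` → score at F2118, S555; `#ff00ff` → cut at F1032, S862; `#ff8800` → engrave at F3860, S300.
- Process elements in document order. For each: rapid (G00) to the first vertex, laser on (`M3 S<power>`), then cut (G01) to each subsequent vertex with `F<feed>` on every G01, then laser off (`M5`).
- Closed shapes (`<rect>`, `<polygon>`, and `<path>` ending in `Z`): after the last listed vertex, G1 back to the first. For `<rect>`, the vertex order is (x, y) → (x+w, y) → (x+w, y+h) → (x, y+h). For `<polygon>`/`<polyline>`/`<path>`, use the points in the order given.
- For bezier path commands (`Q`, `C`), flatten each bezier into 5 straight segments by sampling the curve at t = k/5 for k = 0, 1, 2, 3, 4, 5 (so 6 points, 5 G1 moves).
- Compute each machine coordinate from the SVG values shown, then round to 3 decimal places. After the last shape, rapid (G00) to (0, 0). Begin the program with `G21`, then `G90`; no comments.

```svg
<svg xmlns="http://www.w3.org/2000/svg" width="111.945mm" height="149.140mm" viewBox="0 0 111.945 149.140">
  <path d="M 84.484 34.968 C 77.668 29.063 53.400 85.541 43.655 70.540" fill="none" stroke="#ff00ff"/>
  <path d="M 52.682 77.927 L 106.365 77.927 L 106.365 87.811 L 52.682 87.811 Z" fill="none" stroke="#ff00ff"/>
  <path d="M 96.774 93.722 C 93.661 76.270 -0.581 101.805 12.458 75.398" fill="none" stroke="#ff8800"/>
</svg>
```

G21
G90
G00 X84.484 Y114.172
M3 S862
G01 X78.556 Y111.300 F1032
G01 X69.974 Y99.881 F1032
G01 X60.274 Y86.342 F1032
G01 X50.989 Y77.106 F1032
G01 X43.655 Y78.600 F1032
M5
G00 X52.682 Y71.213
M3 S862
G01 X106.365 Y71.213 F1032
G01 X106.365 Y61.329 F1032
G01 X52.682 Y61.329 F1032
G01 X52.682 Y71.213 F1032
M5
G00 X96.774 Y55.418
M3 S300
G01 X85.558 Y61.490 F3860
G01 X61.995 Y61.802 F3860
G01 X35.608 Y60.910 F3860
G01 X15.921 Y63.371 F3860
G01 X12.458 Y73.742 F3860
M5
G00 X0.000 Y0.000

1 u = 1 mm; y_m = 149.140 − y.

[1] `<path>` cubic bezier, #ff00ff→cut S862 F1032: (84.484,114.172) → (78.556,111.300) → (69.974,99.881) → (60.274,86.342) → (50.989,77.106) → (43.655,78.600)

[2] `<path>` rectangle, #ff00ff→cut S862 F1032: (52.682,71.213) → (106.365,71.213) → (106.365,61.329) → (52.682,61.329) → (52.682,71.213) (closed)

[3] `<path>` cubic bezier, #ff8800→engrave S300 F3860: (96.774,55.418) → (85.558,61.490) → (61.995,61.802) → (35.608,60.910) → (15.921,63.371) → (12.458,73.742)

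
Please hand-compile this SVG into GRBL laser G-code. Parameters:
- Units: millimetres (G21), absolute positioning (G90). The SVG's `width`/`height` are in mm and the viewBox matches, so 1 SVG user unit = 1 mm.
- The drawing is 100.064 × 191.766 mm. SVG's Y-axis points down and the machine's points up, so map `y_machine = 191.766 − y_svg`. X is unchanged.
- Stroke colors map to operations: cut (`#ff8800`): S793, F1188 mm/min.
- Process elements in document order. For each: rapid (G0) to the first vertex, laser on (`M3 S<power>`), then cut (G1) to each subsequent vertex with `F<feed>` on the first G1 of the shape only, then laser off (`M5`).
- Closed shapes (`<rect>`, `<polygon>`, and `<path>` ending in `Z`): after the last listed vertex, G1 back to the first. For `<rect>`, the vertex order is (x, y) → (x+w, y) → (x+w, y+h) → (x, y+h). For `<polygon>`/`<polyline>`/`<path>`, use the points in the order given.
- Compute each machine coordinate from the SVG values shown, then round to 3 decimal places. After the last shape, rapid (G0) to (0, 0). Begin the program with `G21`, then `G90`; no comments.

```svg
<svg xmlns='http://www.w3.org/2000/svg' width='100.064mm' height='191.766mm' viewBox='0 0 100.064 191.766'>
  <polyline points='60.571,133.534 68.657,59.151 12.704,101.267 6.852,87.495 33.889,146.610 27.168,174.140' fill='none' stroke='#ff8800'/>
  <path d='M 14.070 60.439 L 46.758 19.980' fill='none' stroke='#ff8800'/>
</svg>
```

G21
G90
G0 X60.571 Y58.232
M3 S793
G1 X68.657 Y132.615 F1188
G1 X12.704 Y90.499
G1 X6.852 Y104.271
G1 X33.889 Y45.156
G1 X27.168 Y17.626
M5
G0 X14.070 Y131.327
M3 S793
G1 X46.758 Y171.786 F1188
M5
G0 X0.000 Y0.000

1 u = 1 mm; y_m = 191.766 − y.

[1] `<polyline>` open polyline, #ff8800→cut S793 F1188: (60.571,58.232) → (68.657,132.615) → (12.704,90.499) → (6.852,104.271) → (33.889,45.156) → (27.168,17.626)

[2] `<path>` line segment, #ff8800→cut S793 F1188: (14.070,131.327) → (46.758,171.786)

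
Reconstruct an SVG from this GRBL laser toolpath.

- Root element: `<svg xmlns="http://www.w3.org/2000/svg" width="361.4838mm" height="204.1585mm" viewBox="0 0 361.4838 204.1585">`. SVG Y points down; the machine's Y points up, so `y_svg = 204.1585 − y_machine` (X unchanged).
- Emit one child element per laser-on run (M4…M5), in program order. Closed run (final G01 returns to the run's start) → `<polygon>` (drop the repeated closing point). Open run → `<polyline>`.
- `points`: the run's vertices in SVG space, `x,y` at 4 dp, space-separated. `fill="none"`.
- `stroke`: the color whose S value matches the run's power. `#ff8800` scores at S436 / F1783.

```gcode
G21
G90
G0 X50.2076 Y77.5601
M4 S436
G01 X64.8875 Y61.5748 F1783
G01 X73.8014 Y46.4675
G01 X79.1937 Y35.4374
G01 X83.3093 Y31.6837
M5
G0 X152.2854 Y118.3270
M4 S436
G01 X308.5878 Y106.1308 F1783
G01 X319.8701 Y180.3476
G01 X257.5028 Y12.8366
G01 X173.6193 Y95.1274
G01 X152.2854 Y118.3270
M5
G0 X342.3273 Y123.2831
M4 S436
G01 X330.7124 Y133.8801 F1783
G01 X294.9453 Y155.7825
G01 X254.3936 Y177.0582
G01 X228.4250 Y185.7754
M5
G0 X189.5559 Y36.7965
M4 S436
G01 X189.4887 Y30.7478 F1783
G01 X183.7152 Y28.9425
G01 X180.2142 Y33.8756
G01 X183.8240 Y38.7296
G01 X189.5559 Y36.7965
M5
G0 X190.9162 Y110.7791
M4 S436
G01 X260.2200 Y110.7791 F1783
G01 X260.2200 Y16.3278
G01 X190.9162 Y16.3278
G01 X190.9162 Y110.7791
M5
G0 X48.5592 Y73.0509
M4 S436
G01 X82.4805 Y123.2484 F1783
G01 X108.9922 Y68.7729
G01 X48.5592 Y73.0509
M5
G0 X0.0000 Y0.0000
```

<svg xmlns="http://www.w3.org/2000/svg" width="361.4838mm" height="204.1585mm" viewBox="0 0 361.4838 204.1585">
  <polyline points="50.2076,126.5984 64.8875,142.5837 73.8014,157.6910 79.1937,168.7211 83.3093,172.4748" fill="none" stroke="#ff8800"/>
  <polygon points="152.2854,85.8315 308.5878,98.0277 319.8701,23.8109 257.5028,191.3219 173.6193,109.0311" fill="none" stroke="#ff8800"/>
  <polyline points="342.3273,80.8754 330.7124,70.2784 294.9453,48.3760 254.3936,27.1003 228.4250,18.3831" fill="none" stroke="#ff8800"/>
  <polygon points="189.5559,167.3620 189.4887,173.4107 183.7152,175.2160 180.2142,170.2829 183.8240,165.4289" fill="none" stroke="#ff8800"/>
  <polygon points="190.9162,93.3794 260.2200,93.3794 260.2200,187.8307 190.9162,187.8307" fill="none" stroke="#ff8800"/>
  <polygon points="48.5592,131.1076 82.4805,80.9101 108.9922,135.3856" fill="none" stroke="#ff8800"/>
</svg>

Machine Y-up, SVG Y-down with viewBox height 204.1585, so y_svg = 204.1585 − y_machine; X carries over. Every run uses S436, so all elements get stroke `#ff8800` (score).

Run 1: The run is open, so emit a `<polyline>` with points (Y-flipped): 50.2076,126.5984 64.8875,142.5837 73.8014,157.6910 79.1937,168.7211 83.3093,172.4748.

Run 2: The run returns to its start, so emit a `<polygon>` with points (Y-flipped): 152.2854,85.8315 308.5878,98.0277 319.8701,23.8109 257.5028,191.3219 173.6193,109.0311.

Run 3: The run is open, so emit a `<polyline>` with points (Y-flipped): 342.3273,80.8754 330.7124,70.2784 294.9453,48.3760 254.3936,27.1003 228.4250,18.3831.

Run 4: The run returns to its start, so emit a `<polygon>` with points (Y-flipped): 189.5559,167.3620 189.4887,173.4107 183.7152,175.2160 180.2142,170.2829 183.8240,165.4289.

Run 5: The run returns to its start, so emit a `<polygon>` with points (Y-flipped): 190.9162,93.3794 260.2200,93.3794 260.2200,187.8307 190.9162,187.8307.

Run 6: The run returns to its start, so emit a `<polygon>` with points (Y-flipped): 48.5592,131.1076 82.4805,80.9101 108.9922,135.3856.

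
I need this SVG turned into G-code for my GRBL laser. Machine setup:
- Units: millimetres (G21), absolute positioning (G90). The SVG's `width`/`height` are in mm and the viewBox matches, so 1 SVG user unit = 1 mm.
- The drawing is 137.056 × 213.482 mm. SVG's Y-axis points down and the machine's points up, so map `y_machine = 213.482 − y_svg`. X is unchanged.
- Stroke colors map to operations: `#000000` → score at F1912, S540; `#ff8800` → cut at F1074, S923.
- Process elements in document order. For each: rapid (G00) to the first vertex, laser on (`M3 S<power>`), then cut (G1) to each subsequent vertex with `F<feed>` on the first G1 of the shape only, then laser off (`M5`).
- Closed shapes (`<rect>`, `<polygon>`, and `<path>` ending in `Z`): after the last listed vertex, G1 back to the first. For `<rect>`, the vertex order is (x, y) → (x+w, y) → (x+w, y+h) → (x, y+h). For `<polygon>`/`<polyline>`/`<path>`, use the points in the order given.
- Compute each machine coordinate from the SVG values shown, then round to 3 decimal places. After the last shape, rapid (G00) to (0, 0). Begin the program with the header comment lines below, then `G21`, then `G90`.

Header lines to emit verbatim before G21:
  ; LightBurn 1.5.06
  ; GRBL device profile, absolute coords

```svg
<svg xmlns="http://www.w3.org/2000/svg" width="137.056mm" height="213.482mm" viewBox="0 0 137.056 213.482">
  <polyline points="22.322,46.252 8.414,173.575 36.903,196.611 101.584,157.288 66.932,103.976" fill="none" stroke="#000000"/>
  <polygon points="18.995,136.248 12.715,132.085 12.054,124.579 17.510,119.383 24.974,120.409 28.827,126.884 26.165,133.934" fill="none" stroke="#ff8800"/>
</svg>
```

viewBox `0 0 137.056 213.482` with mm width/height → 1 unit = 1 mm. Flip: y_m = 213.482 − y_svg.

**Shape 1** — `<polyline>` open polyline, stroke `#000000` → score (S540, F1912). Machine vertices: (22.322,167.230) → (8.414,39.907) → (36.903,16.871) → (101.584,56.194) → (66.932,109.506). Open path.

**Shape 2** — `<polygon>` regular polygon, stroke `#ff8800` → cut (S923, F1074). Machine vertices: (18.995,77.234) → (12.715,81.397) → (12.054,88.903) → (17.510,94.099) → (24.974,93.073) → (28.827,86.598) → (26.165,79.548) → (18.995,77.234). Closed: final G1 returns to the first vertex.

; LightBurn 1.5.06
; GRBL device profile, absolute coords
G21
G90
G00 X22.322 Y167.230
M3 S540
G1 X8.414 Y39.907 F1912
G1 X36.903 Y16.871
G1 X101.584 Y56.194
G1 X66.932 Y109.506
M5
G00 X18.995 Y77.234
M3 S923
G1 X12.715 Y81.397 F1074
G1 X12.054 Y88.903
G1 X17.510 Y94.099
G1 X24.974 Y93.073
G1 X28.827 Y86.598
G1 X26.165 Y79.548
G1 X18.995 Y77.234
M5
G00 X0.000 Y0.000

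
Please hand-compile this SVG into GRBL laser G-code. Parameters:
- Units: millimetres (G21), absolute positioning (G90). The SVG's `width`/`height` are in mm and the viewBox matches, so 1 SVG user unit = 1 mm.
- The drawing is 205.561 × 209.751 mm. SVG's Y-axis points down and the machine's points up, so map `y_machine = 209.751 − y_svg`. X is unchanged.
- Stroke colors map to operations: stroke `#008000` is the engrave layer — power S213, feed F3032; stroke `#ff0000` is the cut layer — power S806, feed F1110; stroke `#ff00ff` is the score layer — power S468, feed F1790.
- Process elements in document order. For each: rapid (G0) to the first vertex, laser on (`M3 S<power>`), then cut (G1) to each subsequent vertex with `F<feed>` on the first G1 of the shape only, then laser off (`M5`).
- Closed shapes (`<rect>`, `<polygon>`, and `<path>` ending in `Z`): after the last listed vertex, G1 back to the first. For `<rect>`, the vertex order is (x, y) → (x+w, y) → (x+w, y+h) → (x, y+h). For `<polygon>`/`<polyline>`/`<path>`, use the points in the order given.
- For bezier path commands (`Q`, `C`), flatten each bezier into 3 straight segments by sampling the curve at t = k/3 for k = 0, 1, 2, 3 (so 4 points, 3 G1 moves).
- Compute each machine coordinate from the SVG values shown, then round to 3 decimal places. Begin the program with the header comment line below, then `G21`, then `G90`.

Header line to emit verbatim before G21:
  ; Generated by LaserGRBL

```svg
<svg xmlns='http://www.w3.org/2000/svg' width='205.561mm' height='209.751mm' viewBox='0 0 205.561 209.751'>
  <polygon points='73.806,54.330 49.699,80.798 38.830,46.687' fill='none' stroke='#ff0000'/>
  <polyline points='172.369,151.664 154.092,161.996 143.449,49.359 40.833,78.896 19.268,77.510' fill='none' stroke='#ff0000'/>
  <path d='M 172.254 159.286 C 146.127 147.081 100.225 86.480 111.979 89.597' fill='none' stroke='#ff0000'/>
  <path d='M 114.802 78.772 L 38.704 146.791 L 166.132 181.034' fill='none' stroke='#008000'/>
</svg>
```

; Generated by LaserGRBL
G21
G90
G0 X73.806 Y155.421
M3 S806
G1 X49.699 Y128.953 F1110
G1 X38.830 Y163.064
G1 X73.806 Y155.421
M5
G0 X172.369 Y58.087
M3 S806
G1 X154.092 Y47.755 F1110
G1 X143.449 Y160.392
G1 X40.833 Y130.855
G1 X19.268 Y132.241
M5
G0 X172.254 Y50.465
M3 S806
G1 X142.403 Y74.650 F1110
G1 X116.576 Y106.184
G1 X111.979 Y120.154
M5
G0 X114.802 Y130.979
M3 S213
G1 X38.704 Y62.960 F3032
G1 X166.132 Y28.717
M5

Since the viewBox matches the mm dimensions, user units are millimetres directly. The only transform is the Y-flip y_m = 209.751 − y_svg.

Shape 1 is a regular polygon drawn with `<polygon>`. Its stroke #ff0000 means cut at S806, F1110. After flipping Y the toolpath is (73.806,155.421) → (49.699,128.953) → (38.830,163.064) → (73.806,155.421), returning to the start.

Shape 2 is a open polyline drawn with `<polyline>`. Its stroke #ff0000 means cut at S806, F1110. After flipping Y the toolpath is (172.369,58.087) → (154.092,47.755) → (143.449,160.392) → (40.833,130.855) → (19.268,132.241).

Shape 3 is a cubic bezier drawn with `<path>`. Its stroke #ff0000 means cut at S806, F1110. After flipping Y the toolpath is (172.254,50.465) → (142.403,74.650) → (116.576,106.184) → (111.979,120.154).

Shape 4 is a open polyline drawn with `<path>`. Its stroke #008000 means engrave at S213, F3032. After flipping Y the toolpath is (114.802,130.979) → (38.704,62.960) → (166.132,28.717).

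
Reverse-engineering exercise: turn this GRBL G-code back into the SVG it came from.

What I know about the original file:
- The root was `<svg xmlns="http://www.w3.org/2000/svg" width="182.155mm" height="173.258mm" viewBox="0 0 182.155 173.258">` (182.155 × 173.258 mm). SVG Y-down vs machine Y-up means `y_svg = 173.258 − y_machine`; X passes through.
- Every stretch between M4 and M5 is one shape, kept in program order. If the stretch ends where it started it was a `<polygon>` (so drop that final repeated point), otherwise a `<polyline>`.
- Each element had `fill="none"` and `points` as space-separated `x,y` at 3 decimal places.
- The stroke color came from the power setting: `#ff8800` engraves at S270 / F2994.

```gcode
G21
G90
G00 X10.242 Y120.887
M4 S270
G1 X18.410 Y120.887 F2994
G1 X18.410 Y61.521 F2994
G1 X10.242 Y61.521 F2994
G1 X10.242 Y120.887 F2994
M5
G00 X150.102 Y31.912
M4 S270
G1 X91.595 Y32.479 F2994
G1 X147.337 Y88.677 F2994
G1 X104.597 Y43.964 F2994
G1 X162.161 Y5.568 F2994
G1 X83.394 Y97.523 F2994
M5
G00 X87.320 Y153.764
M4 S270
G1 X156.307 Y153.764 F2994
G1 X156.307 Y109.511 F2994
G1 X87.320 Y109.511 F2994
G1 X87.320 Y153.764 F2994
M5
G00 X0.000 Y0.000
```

<svg xmlns="http://www.w3.org/2000/svg" width="182.155mm" height="173.258mm" viewBox="0 0 182.155 173.258">
  <polygon points="10.242,52.371 18.410,52.371 18.410,111.737 10.242,111.737" fill="none" stroke="#ff8800"/>
  <polyline points="150.102,141.346 91.595,140.779 147.337,84.581 104.597,129.294 162.161,167.690 83.394,75.735" fill="none" stroke="#ff8800"/>
  <polygon points="87.320,19.494 156.307,19.494 156.307,63.747 87.320,63.747" fill="none" stroke="#ff8800"/>
</svg>

Each laser-on run becomes one SVG element. Flip Y back into SVG space with y_svg = 173.258 − y_machine. Every run uses S270, so all elements get stroke `#ff8800` (engrave).

Run 1: The run returns to its start, so emit a `<polygon>` with points (Y-flipped): 10.242,52.371 18.410,52.371 18.410,111.737 10.242,111.737.

Run 2: The run is open, so emit a `<polyline>` with points (Y-flipped): 150.102,141.346 91.595,140.779 147.337,84.581 104.597,129.294 162.161,167.690 83.394,75.735.

Run 3: The run returns to its start, so emit a `<polygon>` with points (Y-flipped): 87.320,19.494 156.307,19.494 156.307,63.747 87.320,63.747.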